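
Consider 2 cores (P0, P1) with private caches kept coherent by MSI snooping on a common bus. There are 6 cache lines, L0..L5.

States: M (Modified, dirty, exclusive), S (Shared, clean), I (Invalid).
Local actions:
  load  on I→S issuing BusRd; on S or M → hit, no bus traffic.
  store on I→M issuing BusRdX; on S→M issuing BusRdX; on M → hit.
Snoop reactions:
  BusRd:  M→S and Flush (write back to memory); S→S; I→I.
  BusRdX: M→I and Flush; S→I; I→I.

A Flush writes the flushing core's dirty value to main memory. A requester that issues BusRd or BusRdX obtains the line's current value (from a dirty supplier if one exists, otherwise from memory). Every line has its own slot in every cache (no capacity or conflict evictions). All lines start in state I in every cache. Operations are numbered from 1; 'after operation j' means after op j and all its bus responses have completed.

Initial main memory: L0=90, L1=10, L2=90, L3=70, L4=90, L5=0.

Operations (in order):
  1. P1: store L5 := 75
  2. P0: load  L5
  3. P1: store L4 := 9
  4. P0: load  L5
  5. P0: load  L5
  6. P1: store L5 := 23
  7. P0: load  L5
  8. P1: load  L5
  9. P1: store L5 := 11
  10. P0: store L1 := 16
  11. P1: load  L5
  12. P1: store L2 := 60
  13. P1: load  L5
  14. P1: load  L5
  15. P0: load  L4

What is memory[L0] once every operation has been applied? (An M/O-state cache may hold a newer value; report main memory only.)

memory[L0] = 90

step 1: P1: store L5 := 75  ⟶  IM  (L5)  txn=BusRdX  M[L5]=0
step 2: P0: load  L5  ⟶  SS  (L5)  txn=BusRd+Flush  M[L5]=75
step 3: P1: store L4 := 9  ⟶  IM  (L4)  txn=BusRdX  M[L4]=90
step 4: P0: load  L5  ⟶  SS  (L5)  txn=∅  M[L5]=75
step 5: P0: load  L5  ⟶  SS  (L5)  txn=∅  M[L5]=75
step 6: P1: store L5 := 23  ⟶  IM  (L5)  txn=BusRdX  M[L5]=75
step 7: P0: load  L5  ⟶  SS  (L5)  txn=BusRd+Flush  M[L5]=23
step 8: P1: load  L5  ⟶  SS  (L5)  txn=∅  M[L5]=23
step 9: P1: store L5 := 11  ⟶  IM  (L5)  txn=BusRdX  M[L5]=23
step 10: P0: store L1 := 16  ⟶  MI  (L1)  txn=BusRdX  M[L1]=10
step 11: P1: load  L5  ⟶  IM  (L5)  txn=∅  M[L5]=23
step 12: P1: store L2 := 60  ⟶  IM  (L2)  txn=BusRdX  M[L2]=90
step 13: P1: load  L5  ⟶  IM  (L5)  txn=∅  M[L5]=23
step 14: P1: load  L5  ⟶  IM  (L5)  txn=∅  M[L5]=23
step 15: P0: load  L4  ⟶  SS  (L4)  txn=BusRd+Flush  M[L4]=9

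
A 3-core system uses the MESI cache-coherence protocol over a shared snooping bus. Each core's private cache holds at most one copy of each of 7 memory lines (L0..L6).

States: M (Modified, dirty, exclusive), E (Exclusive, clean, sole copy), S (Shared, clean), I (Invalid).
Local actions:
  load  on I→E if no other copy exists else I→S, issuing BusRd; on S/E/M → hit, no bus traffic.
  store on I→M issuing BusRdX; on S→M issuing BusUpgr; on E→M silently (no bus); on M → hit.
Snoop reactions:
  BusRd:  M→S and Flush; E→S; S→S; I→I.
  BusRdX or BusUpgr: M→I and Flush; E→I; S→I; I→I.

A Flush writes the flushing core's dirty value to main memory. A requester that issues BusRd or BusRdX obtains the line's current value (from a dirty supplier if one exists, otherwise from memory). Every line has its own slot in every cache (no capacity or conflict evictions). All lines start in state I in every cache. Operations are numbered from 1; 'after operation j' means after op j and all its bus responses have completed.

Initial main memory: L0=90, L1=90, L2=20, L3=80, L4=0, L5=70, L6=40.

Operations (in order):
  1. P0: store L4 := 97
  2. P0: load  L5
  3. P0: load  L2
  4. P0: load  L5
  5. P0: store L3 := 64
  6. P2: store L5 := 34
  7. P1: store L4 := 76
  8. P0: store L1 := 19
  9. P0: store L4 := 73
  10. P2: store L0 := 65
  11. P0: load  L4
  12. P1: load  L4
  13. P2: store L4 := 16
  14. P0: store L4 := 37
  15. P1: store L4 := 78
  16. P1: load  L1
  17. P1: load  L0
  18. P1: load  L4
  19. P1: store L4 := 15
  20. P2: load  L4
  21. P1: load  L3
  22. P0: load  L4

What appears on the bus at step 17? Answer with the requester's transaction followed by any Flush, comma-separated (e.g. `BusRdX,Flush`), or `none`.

bus = BusRd,Flush

1. P0: store L4 := 97  bus=[BusRdX]  L4: P0=M P1=I P2=I  mem[L4]=0
2. P0: load  L5  bus=[BusRd]  L5: P0=E P1=I P2=I  mem[L5]=70
3. P0: load  L2  bus=[BusRd]  L2: P0=E P1=I P2=I  mem[L2]=20
4. P0: load  L5  bus=[-]  L5: P0=E P1=I P2=I  mem[L5]=70
5. P0: store L3 := 64  bus=[BusRdX]  L3: P0=M P1=I P2=I  mem[L3]=80
6. P2: store L5 := 34  bus=[BusRdX]  L5: P0=I P1=I P2=M  mem[L5]=70
7. P1: store L4 := 76  bus=[BusRdX,Flush]  L4: P0=I P1=M P2=I  mem[L4]=97
8. P0: store L1 := 19  bus=[BusRdX]  L1: P0=M P1=I P2=I  mem[L1]=90
9. P0: store L4 := 73  bus=[BusRdX,Flush]  L4: P0=M P1=I P2=I  mem[L4]=76
10. P2: store L0 := 65  bus=[BusRdX]  L0: P0=I P1=I P2=M  mem[L0]=90
11. P0: load  L4  bus=[-]  L4: P0=M P1=I P2=I  mem[L4]=76
12. P1: load  L4  bus=[BusRd,Flush]  L4: P0=S P1=S P2=I  mem[L4]=73
13. P2: store L4 := 16  bus=[BusRdX]  L4: P0=I P1=I P2=M  mem[L4]=73
14. P0: store L4 := 37  bus=[BusRdX,Flush]  L4: P0=M P1=I P2=I  mem[L4]=16
15. P1: store L4 := 78  bus=[BusRdX,Flush]  L4: P0=I P1=M P2=I  mem[L4]=37
16. P1: load  L1  bus=[BusRd,Flush]  L1: P0=S P1=S P2=I  mem[L1]=19
17. P1: load  L0  bus=[BusRd,Flush]  L0: P0=I P1=S P2=S  mem[L0]=65
18. P1: load  L4  bus=[-]  L4: P0=I P1=M P2=I  mem[L4]=37
19. P1: store L4 := 15  bus=[-]  L4: P0=I P1=M P2=I  mem[L4]=37
20. P2: load  L4  bus=[BusRd,Flush]  L4: P0=I P1=S P2=S  mem[L4]=15
21. P1: load  L3  bus=[BusRd,Flush]  L3: P0=S P1=S P2=I  mem[L3]=64
22. P0: load  L4  bus=[BusRd]  L4: P0=S P1=S P2=S  mem[L4]=15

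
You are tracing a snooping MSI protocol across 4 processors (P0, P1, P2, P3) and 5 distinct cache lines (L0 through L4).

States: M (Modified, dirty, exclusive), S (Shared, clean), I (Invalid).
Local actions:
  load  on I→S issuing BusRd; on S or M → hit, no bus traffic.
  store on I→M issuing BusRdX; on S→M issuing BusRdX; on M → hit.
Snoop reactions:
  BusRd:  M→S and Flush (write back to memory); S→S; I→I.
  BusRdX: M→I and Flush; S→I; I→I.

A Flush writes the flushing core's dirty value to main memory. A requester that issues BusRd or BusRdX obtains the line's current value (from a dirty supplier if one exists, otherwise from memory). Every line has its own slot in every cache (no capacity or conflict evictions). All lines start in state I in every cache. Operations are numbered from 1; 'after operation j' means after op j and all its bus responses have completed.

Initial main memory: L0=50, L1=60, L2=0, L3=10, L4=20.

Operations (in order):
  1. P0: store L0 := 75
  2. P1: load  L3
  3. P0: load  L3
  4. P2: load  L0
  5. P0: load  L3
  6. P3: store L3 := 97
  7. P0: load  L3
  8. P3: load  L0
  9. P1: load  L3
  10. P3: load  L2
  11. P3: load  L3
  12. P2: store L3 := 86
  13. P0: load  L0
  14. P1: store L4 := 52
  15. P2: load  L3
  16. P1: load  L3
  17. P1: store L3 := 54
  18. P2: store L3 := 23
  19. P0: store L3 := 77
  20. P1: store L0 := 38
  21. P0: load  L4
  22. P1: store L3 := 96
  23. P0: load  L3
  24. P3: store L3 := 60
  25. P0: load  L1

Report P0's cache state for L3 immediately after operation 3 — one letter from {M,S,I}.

  op1 P0: store L0 := 75 → M/I/I/I on L0; bus BusRdX; mem=50
  op2 P1: load  L3 → I/S/I/I on L3; bus BusRd; mem=10
  op3 P0: load  L3 → S/S/I/I on L3; bus BusRd; mem=10
  op4 P2: load  L0 → S/I/S/I on L0; bus BusRd Flush; mem=75
  op5 P0: load  L3 → S/S/I/I on L3; bus (none); mem=10
  op6 P3: store L3 := 97 → I/I/I/M on L3; bus BusRdX; mem=10
  op7 P0: load  L3 → S/I/I/S on L3; bus BusRd Flush; mem=97
  op8 P3: load  L0 → S/I/S/S on L0; bus BusRd; mem=75
  op9 P1: load  L3 → S/S/I/S on L3; bus BusRd; mem=97
  op10 P3: load  L2 → I/I/I/S on L2; bus BusRd; mem=0
  op11 P3: load  L3 → S/S/I/S on L3; bus (none); mem=97
  op12 P2: store L3 := 86 → I/I/M/I on L3; bus BusRdX; mem=97
  op13 P0: load  L0 → S/I/S/S on L0; bus (none); mem=75
  op14 P1: store L4 := 52 → I/M/I/I on L4; bus BusRdX; mem=20
  op15 P2: load  L3 → I/I/M/I on L3; bus (none); mem=97
  op16 P1: load  L3 → I/S/S/I on L3; bus BusRd Flush; mem=86
  op17 P1: store L3 := 54 → I/M/I/I on L3; bus BusRdX; mem=86
  op18 P2: store L3 := 23 → I/I/M/I on L3; bus BusRdX Flush; mem=54
  op19 P0: store L3 := 77 → M/I/I/I on L3; bus BusRdX Flush; mem=23
  op20 P1: store L0 := 38 → I/M/I/I on L0; bus BusRdX; mem=75
  op21 P0: load  L4 → S/S/I/I on L4; bus BusRd Flush; mem=52
  op22 P1: store L3 := 96 → I/M/I/I on L3; bus BusRdX Flush; mem=77
  op23 P0: load  L3 → S/S/I/I on L3; bus BusRd Flush; mem=96
  op24 P3: store L3 := 60 → I/I/I/M on L3; bus BusRdX; mem=96
  op25 P0: load  L1 → S/I/I/I on L1; bus BusRd; mem=60

state = S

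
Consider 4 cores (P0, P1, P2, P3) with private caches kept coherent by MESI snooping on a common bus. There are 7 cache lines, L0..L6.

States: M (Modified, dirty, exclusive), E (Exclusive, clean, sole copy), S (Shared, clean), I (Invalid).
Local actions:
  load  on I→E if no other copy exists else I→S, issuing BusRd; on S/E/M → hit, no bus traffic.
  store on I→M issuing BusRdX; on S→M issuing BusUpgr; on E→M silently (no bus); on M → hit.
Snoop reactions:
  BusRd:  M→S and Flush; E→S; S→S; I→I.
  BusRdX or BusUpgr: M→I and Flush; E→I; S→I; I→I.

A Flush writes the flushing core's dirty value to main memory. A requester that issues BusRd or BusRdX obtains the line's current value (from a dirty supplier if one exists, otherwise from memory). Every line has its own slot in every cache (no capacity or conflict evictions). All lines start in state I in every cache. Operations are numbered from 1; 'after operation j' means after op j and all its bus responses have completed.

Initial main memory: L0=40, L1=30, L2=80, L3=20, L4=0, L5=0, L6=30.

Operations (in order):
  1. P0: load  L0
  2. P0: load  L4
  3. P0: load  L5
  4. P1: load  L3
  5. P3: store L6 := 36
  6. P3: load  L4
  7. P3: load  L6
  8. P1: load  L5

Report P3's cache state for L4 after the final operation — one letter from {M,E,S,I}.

state = S

[1] P0: load  L0 | P0:E(40), P1:I, P2:I, P3:I | bus: BusRd
[2] P0: load  L4 | P0:E(0), P1:I, P2:I, P3:I | bus: BusRd
[3] P0: load  L5 | P0:E(0), P1:I, P2:I, P3:I | bus: BusRd
[4] P1: load  L3 | P0:I, P1:E(20), P2:I, P3:I | bus: BusRd
[5] P3: store L6 := 36 | P0:I, P1:I, P2:I, P3:M(36) | bus: BusRdX
[6] P3: load  L4 | P0:S(0), P1:I, P2:I, P3:S(0) | bus: BusRd
[7] P3: load  L6 | P0:I, P1:I, P2:I, P3:M(36) | bus: none
[8] P1: load  L5 | P0:S(0), P1:S(0), P2:I, P3:I | bus: BusRd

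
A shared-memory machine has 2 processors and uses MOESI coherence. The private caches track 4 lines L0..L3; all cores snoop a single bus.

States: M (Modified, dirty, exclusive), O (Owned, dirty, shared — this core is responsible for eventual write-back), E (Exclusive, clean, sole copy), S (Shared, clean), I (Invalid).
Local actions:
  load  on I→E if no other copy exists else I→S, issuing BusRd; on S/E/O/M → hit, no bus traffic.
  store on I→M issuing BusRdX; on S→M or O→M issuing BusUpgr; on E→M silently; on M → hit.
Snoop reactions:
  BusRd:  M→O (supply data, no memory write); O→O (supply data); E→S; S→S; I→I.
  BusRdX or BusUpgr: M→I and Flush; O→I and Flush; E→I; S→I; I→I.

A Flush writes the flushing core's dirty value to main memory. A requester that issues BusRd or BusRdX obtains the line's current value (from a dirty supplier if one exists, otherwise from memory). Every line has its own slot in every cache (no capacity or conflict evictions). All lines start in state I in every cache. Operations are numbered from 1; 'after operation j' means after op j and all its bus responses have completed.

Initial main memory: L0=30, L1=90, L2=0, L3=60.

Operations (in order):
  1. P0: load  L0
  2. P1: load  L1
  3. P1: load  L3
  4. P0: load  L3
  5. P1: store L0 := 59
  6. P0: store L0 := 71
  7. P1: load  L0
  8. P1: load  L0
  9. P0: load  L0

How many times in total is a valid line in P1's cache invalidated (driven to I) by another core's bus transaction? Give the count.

invalidations = 1

  op1 P0: load  L0 → E/I on L0; bus BusRd; mem=30
  op2 P1: load  L1 → I/E on L1; bus BusRd; mem=90
  op3 P1: load  L3 → I/E on L3; bus BusRd; mem=60
  op4 P0: load  L3 → S/S on L3; bus BusRd; mem=60
  op5 P1: store L0 := 59 → I/M on L0; bus BusRdX; mem=30
  op6 P0: store L0 := 71 → M/I on L0; bus BusRdX Flush; mem=59
  op7 P1: load  L0 → O/S on L0; bus BusRd; mem=59
  op8 P1: load  L0 → O/S on L0; bus (none); mem=59
  op9 P0: load  L0 → O/S on L0; bus (none); mem=59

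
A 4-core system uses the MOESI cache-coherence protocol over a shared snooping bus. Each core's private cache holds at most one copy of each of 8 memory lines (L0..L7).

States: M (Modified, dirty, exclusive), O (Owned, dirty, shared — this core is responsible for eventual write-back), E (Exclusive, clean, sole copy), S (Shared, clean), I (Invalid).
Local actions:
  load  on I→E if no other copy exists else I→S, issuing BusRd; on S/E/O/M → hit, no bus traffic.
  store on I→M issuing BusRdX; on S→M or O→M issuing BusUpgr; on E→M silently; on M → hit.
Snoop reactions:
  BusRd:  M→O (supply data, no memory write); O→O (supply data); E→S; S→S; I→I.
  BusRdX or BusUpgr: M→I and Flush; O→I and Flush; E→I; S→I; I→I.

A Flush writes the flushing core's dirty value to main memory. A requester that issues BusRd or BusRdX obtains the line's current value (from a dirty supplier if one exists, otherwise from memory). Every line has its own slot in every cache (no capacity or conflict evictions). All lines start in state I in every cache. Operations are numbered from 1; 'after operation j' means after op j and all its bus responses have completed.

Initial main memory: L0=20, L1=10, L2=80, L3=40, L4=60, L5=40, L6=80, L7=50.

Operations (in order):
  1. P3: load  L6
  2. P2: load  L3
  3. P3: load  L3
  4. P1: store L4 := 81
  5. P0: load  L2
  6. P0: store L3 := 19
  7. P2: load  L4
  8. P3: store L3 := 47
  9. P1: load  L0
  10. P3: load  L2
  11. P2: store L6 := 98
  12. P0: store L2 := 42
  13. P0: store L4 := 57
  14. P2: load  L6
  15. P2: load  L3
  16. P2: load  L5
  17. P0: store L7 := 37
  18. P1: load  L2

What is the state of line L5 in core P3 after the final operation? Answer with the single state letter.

state = I

step 1: P3: load  L6  ⟶  IIIE  (L6)  txn=BusRd  M[L6]=80
step 2: P2: load  L3  ⟶  IIEI  (L3)  txn=BusRd  M[L3]=40
step 3: P3: load  L3  ⟶  IISS  (L3)  txn=BusRd  M[L3]=40
step 4: P1: store L4 := 81  ⟶  IMII  (L4)  txn=BusRdX  M[L4]=60
step 5: P0: load  L2  ⟶  EIII  (L2)  txn=BusRd  M[L2]=80
step 6: P0: store L3 := 19  ⟶  MIII  (L3)  txn=BusRdX  M[L3]=40
step 7: P2: load  L4  ⟶  IOSI  (L4)  txn=BusRd  M[L4]=60
step 8: P3: store L3 := 47  ⟶  IIIM  (L3)  txn=BusRdX+Flush  M[L3]=19
step 9: P1: load  L0  ⟶  IEII  (L0)  txn=BusRd  M[L0]=20
step 10: P3: load  L2  ⟶  SIIS  (L2)  txn=BusRd  M[L2]=80
step 11: P2: store L6 := 98  ⟶  IIMI  (L6)  txn=BusRdX  M[L6]=80
step 12: P0: store L2 := 42  ⟶  MIII  (L2)  txn=BusUpgr  M[L2]=80
step 13: P0: store L4 := 57  ⟶  MIII  (L4)  txn=BusRdX+Flush  M[L4]=81
step 14: P2: load  L6  ⟶  IIMI  (L6)  txn=∅  M[L6]=80
step 15: P2: load  L3  ⟶  IISO  (L3)  txn=BusRd  M[L3]=19
step 16: P2: load  L5  ⟶  IIEI  (L5)  txn=BusRd  M[L5]=40
step 17: P0: store L7 := 37  ⟶  MIII  (L7)  txn=BusRdX  M[L7]=50
step 18: P1: load  L2  ⟶  OSII  (L2)  txn=BusRd  M[L2]=80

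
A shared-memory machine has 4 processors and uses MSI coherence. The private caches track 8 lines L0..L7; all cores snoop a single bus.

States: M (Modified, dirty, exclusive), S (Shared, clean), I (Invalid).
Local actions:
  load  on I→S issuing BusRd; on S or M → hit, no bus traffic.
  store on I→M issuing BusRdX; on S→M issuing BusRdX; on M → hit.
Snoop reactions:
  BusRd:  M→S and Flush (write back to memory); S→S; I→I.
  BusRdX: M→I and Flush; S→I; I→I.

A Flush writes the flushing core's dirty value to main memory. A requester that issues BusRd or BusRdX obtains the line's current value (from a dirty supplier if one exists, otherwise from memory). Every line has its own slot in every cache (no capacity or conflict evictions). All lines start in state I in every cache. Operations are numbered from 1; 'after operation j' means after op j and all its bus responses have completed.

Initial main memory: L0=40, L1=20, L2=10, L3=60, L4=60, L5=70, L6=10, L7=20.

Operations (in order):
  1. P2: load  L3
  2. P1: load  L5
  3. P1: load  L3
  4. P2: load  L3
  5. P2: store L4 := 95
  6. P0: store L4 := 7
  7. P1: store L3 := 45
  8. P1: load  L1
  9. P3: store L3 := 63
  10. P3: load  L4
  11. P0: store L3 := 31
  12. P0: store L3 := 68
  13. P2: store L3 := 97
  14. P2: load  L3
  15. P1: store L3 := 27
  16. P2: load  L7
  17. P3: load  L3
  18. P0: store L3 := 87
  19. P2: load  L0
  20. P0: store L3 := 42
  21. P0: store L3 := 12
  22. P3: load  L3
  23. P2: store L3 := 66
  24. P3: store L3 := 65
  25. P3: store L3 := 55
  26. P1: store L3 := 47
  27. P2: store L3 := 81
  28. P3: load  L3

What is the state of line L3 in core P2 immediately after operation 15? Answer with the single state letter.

state = I

step 1: P2: load  L3  ⟶  IISI  (L3)  txn=BusRd  M[L3]=60
step 2: P1: load  L5  ⟶  ISII  (L5)  txn=BusRd  M[L5]=70
step 3: P1: load  L3  ⟶  ISSI  (L3)  txn=BusRd  M[L3]=60
step 4: P2: load  L3  ⟶  ISSI  (L3)  txn=∅  M[L3]=60
step 5: P2: store L4 := 95  ⟶  IIMI  (L4)  txn=BusRdX  M[L4]=60
step 6: P0: store L4 := 7  ⟶  MIII  (L4)  txn=BusRdX+Flush  M[L4]=95
step 7: P1: store L3 := 45  ⟶  IMII  (L3)  txn=BusRdX  M[L3]=60
step 8: P1: load  L1  ⟶  ISII  (L1)  txn=BusRd  M[L1]=20
step 9: P3: store L3 := 63  ⟶  IIIM  (L3)  txn=BusRdX+Flush  M[L3]=45
step 10: P3: load  L4  ⟶  SIIS  (L4)  txn=BusRd+Flush  M[L4]=7
step 11: P0: store L3 := 31  ⟶  MIII  (L3)  txn=BusRdX+Flush  M[L3]=63
step 12: P0: store L3 := 68  ⟶  MIII  (L3)  txn=∅  M[L3]=63
step 13: P2: store L3 := 97  ⟶  IIMI  (L3)  txn=BusRdX+Flush  M[L3]=68
step 14: P2: load  L3  ⟶  IIMI  (L3)  txn=∅  M[L3]=68
step 15: P1: store L3 := 27  ⟶  IMII  (L3)  txn=BusRdX+Flush  M[L3]=97
step 16: P2: load  L7  ⟶  IISI  (L7)  txn=BusRd  M[L7]=20
step 17: P3: load  L3  ⟶  ISIS  (L3)  txn=BusRd+Flush  M[L3]=27
step 18: P0: store L3 := 87  ⟶  MIII  (L3)  txn=BusRdX  M[L3]=27
step 19: P2: load  L0  ⟶  IISI  (L0)  txn=BusRd  M[L0]=40
step 20: P0: store L3 := 42  ⟶  MIII  (L3)  txn=∅  M[L3]=27
step 21: P0: store L3 := 12  ⟶  MIII  (L3)  txn=∅  M[L3]=27
step 22: P3: load  L3  ⟶  SIIS  (L3)  txn=BusRd+Flush  M[L3]=12
step 23: P2: store L3 := 66  ⟶  IIMI  (L3)  txn=BusRdX  M[L3]=12
step 24: P3: store L3 := 65  ⟶  IIIM  (L3)  txn=BusRdX+Flush  M[L3]=66
step 25: P3: store L3 := 55  ⟶  IIIM  (L3)  txn=∅  M[L3]=66
step 26: P1: store L3 := 47  ⟶  IMII  (L3)  txn=BusRdX+Flush  M[L3]=55
step 27: P2: store L3 := 81  ⟶  IIMI  (L3)  txn=BusRdX+Flush  M[L3]=47
step 28: P3: load  L3  ⟶  IISS  (L3)  txn=BusRd+Flush  M[L3]=81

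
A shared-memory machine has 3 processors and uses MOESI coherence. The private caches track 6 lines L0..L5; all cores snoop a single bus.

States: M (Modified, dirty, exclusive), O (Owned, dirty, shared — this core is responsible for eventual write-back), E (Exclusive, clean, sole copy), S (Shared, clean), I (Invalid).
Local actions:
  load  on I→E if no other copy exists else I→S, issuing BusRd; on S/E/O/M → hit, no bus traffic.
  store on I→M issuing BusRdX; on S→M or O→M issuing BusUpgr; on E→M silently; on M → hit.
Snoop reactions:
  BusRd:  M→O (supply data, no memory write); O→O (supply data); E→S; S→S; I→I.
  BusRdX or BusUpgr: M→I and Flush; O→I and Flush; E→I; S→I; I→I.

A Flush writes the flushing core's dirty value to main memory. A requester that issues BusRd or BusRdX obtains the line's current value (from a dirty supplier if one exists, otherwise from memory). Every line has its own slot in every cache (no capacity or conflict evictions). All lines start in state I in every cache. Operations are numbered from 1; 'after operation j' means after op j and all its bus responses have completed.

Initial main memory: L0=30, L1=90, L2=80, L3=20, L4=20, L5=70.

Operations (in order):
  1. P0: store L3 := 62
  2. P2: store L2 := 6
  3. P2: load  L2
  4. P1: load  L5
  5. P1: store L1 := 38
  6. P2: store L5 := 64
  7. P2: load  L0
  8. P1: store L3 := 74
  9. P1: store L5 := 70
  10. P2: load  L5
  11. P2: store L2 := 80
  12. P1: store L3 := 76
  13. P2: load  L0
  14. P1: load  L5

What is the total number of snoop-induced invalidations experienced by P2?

invalidations = 1

step 1: P0: store L3 := 62  ⟶  MII  (L3)  txn=BusRdX  M[L3]=20
step 2: P2: store L2 := 6  ⟶  IIM  (L2)  txn=BusRdX  M[L2]=80
step 3: P2: load  L2  ⟶  IIM  (L2)  txn=∅  M[L2]=80
step 4: P1: load  L5  ⟶  IEI  (L5)  txn=BusRd  M[L5]=70
step 5: P1: store L1 := 38  ⟶  IMI  (L1)  txn=BusRdX  M[L1]=90
step 6: P2: store L5 := 64  ⟶  IIM  (L5)  txn=BusRdX  M[L5]=70
step 7: P2: load  L0  ⟶  IIE  (L0)  txn=BusRd  M[L0]=30
step 8: P1: store L3 := 74  ⟶  IMI  (L3)  txn=BusRdX+Flush  M[L3]=62
step 9: P1: store L5 := 70  ⟶  IMI  (L5)  txn=BusRdX+Flush  M[L5]=64
step 10: P2: load  L5  ⟶  IOS  (L5)  txn=BusRd  M[L5]=64
step 11: P2: store L2 := 80  ⟶  IIM  (L2)  txn=∅  M[L2]=80
step 12: P1: store L3 := 76  ⟶  IMI  (L3)  txn=∅  M[L3]=62
step 13: P2: load  L0  ⟶  IIE  (L0)  txn=∅  M[L0]=30
step 14: P1: load  L5  ⟶  IOS  (L5)  txn=∅  M[L5]=64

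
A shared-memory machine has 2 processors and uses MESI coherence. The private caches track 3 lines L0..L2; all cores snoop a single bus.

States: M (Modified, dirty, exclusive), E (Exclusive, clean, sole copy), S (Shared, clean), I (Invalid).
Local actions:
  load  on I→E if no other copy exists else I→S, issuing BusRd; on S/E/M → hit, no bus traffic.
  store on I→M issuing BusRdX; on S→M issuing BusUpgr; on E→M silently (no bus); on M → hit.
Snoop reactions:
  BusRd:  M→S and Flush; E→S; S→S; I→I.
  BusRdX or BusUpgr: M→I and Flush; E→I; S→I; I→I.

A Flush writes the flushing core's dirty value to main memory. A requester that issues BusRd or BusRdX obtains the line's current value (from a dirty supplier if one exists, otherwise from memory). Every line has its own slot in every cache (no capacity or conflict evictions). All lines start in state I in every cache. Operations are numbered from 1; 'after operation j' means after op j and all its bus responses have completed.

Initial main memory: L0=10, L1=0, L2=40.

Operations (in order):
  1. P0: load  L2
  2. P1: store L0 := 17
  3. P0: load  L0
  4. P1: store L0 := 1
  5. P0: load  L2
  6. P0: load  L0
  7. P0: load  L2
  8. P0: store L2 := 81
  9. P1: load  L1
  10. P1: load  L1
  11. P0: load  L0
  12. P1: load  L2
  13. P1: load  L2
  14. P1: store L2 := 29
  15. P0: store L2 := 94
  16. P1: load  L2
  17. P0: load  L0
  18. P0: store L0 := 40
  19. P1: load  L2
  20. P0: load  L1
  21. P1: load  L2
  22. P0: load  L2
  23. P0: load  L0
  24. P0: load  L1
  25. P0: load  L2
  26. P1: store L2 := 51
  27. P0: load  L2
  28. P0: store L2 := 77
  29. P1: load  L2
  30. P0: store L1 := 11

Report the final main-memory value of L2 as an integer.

step 1: P0: load  L2  ⟶  EI  (L2)  txn=BusRd  M[L2]=40
step 2: P1: store L0 := 17  ⟶  IM  (L0)  txn=BusRdX  M[L0]=10
step 3: P0: load  L0  ⟶  SS  (L0)  txn=BusRd+Flush  M[L0]=17
step 4: P1: store L0 := 1  ⟶  IM  (L0)  txn=BusUpgr  M[L0]=17
step 5: P0: load  L2  ⟶  EI  (L2)  txn=∅  M[L2]=40
step 6: P0: load  L0  ⟶  SS  (L0)  txn=BusRd+Flush  M[L0]=1
step 7: P0: load  L2  ⟶  EI  (L2)  txn=∅  M[L2]=40
step 8: P0: store L2 := 81  ⟶  MI  (L2)  txn=∅  M[L2]=40
step 9: P1: load  L1  ⟶  IE  (L1)  txn=BusRd  M[L1]=0
step 10: P1: load  L1  ⟶  IE  (L1)  txn=∅  M[L1]=0
step 11: P0: load  L0  ⟶  SS  (L0)  txn=∅  M[L0]=1
step 12: P1: load  L2  ⟶  SS  (L2)  txn=BusRd+Flush  M[L2]=81
step 13: P1: load  L2  ⟶  SS  (L2)  txn=∅  M[L2]=81
step 14: P1: store L2 := 29  ⟶  IM  (L2)  txn=BusUpgr  M[L2]=81
step 15: P0: store L2 := 94  ⟶  MI  (L2)  txn=BusRdX+Flush  M[L2]=29
step 16: P1: load  L2  ⟶  SS  (L2)  txn=BusRd+Flush  M[L2]=94
step 17: P0: load  L0  ⟶  SS  (L0)  txn=∅  M[L0]=1
step 18: P0: store L0 := 40  ⟶  MI  (L0)  txn=BusUpgr  M[L0]=1
step 19: P1: load  L2  ⟶  SS  (L2)  txn=∅  M[L2]=94
step 20: P0: load  L1  ⟶  SS  (L1)  txn=BusRd  M[L1]=0
step 21: P1: load  L2  ⟶  SS  (L2)  txn=∅  M[L2]=94
step 22: P0: load  L2  ⟶  SS  (L2)  txn=∅  M[L2]=94
step 23: P0: load  L0  ⟶  MI  (L0)  txn=∅  M[L0]=1
step 24: P0: load  L1  ⟶  SS  (L1)  txn=∅  M[L1]=0
step 25: P0: load  L2  ⟶  SS  (L2)  txn=∅  M[L2]=94
step 26: P1: store L2 := 51  ⟶  IM  (L2)  txn=BusUpgr  M[L2]=94
step 27: P0: load  L2  ⟶  SS  (L2)  txn=BusRd+Flush  M[L2]=51
step 28: P0: store L2 := 77  ⟶  MI  (L2)  txn=BusUpgr  M[L2]=51
step 29: P1: load  L2  ⟶  SS  (L2)  txn=BusRd+Flush  M[L2]=77
step 30: P0: store L1 := 11  ⟶  MI  (L1)  txn=BusUpgr  M[L1]=0

memory[L2] = 77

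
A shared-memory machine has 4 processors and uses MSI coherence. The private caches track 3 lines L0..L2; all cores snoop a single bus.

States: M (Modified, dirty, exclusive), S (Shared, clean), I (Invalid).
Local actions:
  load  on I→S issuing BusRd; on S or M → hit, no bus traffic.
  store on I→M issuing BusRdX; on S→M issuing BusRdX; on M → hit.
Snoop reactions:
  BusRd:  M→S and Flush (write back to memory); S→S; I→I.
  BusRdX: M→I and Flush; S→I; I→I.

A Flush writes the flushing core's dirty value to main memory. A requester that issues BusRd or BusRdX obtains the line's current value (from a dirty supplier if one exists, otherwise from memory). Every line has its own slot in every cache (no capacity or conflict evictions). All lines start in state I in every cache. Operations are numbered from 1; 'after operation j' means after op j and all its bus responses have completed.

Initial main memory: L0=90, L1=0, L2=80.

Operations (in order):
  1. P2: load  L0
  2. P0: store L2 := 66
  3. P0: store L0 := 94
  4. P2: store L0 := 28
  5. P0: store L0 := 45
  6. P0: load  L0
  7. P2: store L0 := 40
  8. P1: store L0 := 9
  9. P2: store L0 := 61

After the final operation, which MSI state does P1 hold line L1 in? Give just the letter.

1. P2: load  L0  bus=[BusRd]  L0: P0=I P1=I P2=S P3=I  mem[L0]=90
2. P0: store L2 := 66  bus=[BusRdX]  L2: P0=M P1=I P2=I P3=I  mem[L2]=80
3. P0: store L0 := 94  bus=[BusRdX]  L0: P0=M P1=I P2=I P3=I  mem[L0]=90
4. P2: store L0 := 28  bus=[BusRdX,Flush]  L0: P0=I P1=I P2=M P3=I  mem[L0]=94
5. P0: store L0 := 45  bus=[BusRdX,Flush]  L0: P0=M P1=I P2=I P3=I  mem[L0]=28
6. P0: load  L0  bus=[-]  L0: P0=M P1=I P2=I P3=I  mem[L0]=28
7. P2: store L0 := 40  bus=[BusRdX,Flush]  L0: P0=I P1=I P2=M P3=I  mem[L0]=45
8. P1: store L0 := 9  bus=[BusRdX,Flush]  L0: P0=I P1=M P2=I P3=I  mem[L0]=40
9. P2: store L0 := 61  bus=[BusRdX,Flush]  L0: P0=I P1=I P2=M P3=I  mem[L0]=9

state = I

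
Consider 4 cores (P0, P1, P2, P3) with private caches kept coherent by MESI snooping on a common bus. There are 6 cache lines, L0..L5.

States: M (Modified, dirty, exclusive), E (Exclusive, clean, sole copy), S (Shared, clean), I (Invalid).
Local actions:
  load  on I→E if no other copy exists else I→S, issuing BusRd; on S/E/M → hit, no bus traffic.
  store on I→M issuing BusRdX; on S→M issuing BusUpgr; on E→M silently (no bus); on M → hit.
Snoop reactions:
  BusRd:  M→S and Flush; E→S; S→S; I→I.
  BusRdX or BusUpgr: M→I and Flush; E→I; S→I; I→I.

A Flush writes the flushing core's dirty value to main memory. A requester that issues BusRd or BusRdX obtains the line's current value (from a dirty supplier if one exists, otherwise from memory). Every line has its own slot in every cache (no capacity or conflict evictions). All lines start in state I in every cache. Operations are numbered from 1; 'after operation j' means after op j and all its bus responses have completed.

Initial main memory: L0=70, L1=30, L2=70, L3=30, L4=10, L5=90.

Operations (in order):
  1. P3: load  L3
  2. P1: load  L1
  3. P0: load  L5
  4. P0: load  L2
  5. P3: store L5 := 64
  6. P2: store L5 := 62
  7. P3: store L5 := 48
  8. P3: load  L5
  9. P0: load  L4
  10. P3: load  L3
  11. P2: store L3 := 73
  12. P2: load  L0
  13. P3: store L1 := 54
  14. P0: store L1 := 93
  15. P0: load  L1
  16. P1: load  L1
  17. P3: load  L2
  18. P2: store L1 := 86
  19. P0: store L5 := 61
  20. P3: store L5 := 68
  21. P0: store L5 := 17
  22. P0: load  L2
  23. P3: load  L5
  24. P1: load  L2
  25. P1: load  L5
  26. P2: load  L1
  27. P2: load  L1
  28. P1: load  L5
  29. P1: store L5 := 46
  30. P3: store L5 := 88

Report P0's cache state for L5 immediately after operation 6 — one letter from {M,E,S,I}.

[1] P3: load  L3 | P0:I, P1:I, P2:I, P3:E(30) | bus: BusRd
[2] P1: load  L1 | P0:I, P1:E(30), P2:I, P3:I | bus: BusRd
[3] P0: load  L5 | P0:E(90), P1:I, P2:I, P3:I | bus: BusRd
[4] P0: load  L2 | P0:E(70), P1:I, P2:I, P3:I | bus: BusRd
[5] P3: store L5 := 64 | P0:I, P1:I, P2:I, P3:M(64) | bus: BusRdX
[6] P2: store L5 := 62 | P0:I, P1:I, P2:M(62), P3:I | bus: BusRdX,Flush
[7] P3: store L5 := 48 | P0:I, P1:I, P2:I, P3:M(48) | bus: BusRdX,Flush
[8] P3: load  L5 | P0:I, P1:I, P2:I, P3:M(48) | bus: none
[9] P0: load  L4 | P0:E(10), P1:I, P2:I, P3:I | bus: BusRd
[10] P3: load  L3 | P0:I, P1:I, P2:I, P3:E(30) | bus: none
[11] P2: store L3 := 73 | P0:I, P1:I, P2:M(73), P3:I | bus: BusRdX
[12] P2: load  L0 | P0:I, P1:I, P2:E(70), P3:I | bus: BusRd
[13] P3: store L1 := 54 | P0:I, P1:I, P2:I, P3:M(54) | bus: BusRdX
[14] P0: store L1 := 93 | P0:M(93), P1:I, P2:I, P3:I | bus: BusRdX,Flush
[15] P0: load  L1 | P0:M(93), P1:I, P2:I, P3:I | bus: none
[16] P1: load  L1 | P0:S(93), P1:S(93), P2:I, P3:I | bus: BusRd,Flush
[17] P3: load  L2 | P0:S(70), P1:I, P2:I, P3:S(70) | bus: BusRd
[18] P2: store L1 := 86 | P0:I, P1:I, P2:M(86), P3:I | bus: BusRdX
[19] P0: store L5 := 61 | P0:M(61), P1:I, P2:I, P3:I | bus: BusRdX,Flush
[20] P3: store L5 := 68 | P0:I, P1:I, P2:I, P3:M(68) | bus: BusRdX,Flush
[21] P0: store L5 := 17 | P0:M(17), P1:I, P2:I, P3:I | bus: BusRdX,Flush
[22] P0: load  L2 | P0:S(70), P1:I, P2:I, P3:S(70) | bus: none
[23] P3: load  L5 | P0:S(17), P1:I, P2:I, P3:S(17) | bus: BusRd,Flush
[24] P1: load  L2 | P0:S(70), P1:S(70), P2:I, P3:S(70) | bus: BusRd
[25] P1: load  L5 | P0:S(17), P1:S(17), P2:I, P3:S(17) | bus: BusRd
[26] P2: load  L1 | P0:I, P1:I, P2:M(86), P3:I | bus: none
[27] P2: load  L1 | P0:I, P1:I, P2:M(86), P3:I | bus: none
[28] P1: load  L5 | P0:S(17), P1:S(17), P2:I, P3:S(17) | bus: none
[29] P1: store L5 := 46 | P0:I, P1:M(46), P2:I, P3:I | bus: BusUpgr
[30] P3: store L5 := 88 | P0:I, P1:I, P2:I, P3:M(88) | bus: BusRdX,Flush

state = I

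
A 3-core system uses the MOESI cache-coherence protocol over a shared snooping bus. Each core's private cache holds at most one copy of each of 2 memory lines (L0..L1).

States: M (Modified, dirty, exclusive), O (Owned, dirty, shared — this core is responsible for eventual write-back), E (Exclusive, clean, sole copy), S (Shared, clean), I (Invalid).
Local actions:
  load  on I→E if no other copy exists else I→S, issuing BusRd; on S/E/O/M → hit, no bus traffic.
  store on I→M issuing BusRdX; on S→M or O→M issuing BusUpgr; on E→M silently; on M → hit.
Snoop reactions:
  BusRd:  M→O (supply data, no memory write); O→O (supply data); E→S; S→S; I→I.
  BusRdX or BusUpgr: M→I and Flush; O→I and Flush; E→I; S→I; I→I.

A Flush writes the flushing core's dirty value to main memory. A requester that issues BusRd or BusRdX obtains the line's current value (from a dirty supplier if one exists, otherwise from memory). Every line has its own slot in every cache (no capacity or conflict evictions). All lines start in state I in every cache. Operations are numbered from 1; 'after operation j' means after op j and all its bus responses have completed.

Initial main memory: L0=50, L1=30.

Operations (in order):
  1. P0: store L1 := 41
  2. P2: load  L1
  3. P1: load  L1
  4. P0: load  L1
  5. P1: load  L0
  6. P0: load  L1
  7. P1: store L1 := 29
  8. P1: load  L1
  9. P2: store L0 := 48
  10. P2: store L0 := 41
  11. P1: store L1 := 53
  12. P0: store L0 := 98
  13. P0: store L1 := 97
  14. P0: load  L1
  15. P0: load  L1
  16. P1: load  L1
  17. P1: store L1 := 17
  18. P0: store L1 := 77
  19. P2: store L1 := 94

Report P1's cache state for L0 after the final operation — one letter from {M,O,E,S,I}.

  op1 P0: store L1 := 41 → M/I/I on L1; bus BusRdX; mem=30
  op2 P2: load  L1 → O/I/S on L1; bus BusRd; mem=30
  op3 P1: load  L1 → O/S/S on L1; bus BusRd; mem=30
  op4 P0: load  L1 → O/S/S on L1; bus (none); mem=30
  op5 P1: load  L0 → I/E/I on L0; bus BusRd; mem=50
  op6 P0: load  L1 → O/S/S on L1; bus (none); mem=30
  op7 P1: store L1 := 29 → I/M/I on L1; bus BusUpgr Flush; mem=41
  op8 P1: load  L1 → I/M/I on L1; bus (none); mem=41
  op9 P2: store L0 := 48 → I/I/M on L0; bus BusRdX; mem=50
  op10 P2: store L0 := 41 → I/I/M on L0; bus (none); mem=50
  op11 P1: store L1 := 53 → I/M/I on L1; bus (none); mem=41
  op12 P0: store L0 := 98 → M/I/I on L0; bus BusRdX Flush; mem=41
  op13 P0: store L1 := 97 → M/I/I on L1; bus BusRdX Flush; mem=53
  op14 P0: load  L1 → M/I/I on L1; bus (none); mem=53
  op15 P0: load  L1 → M/I/I on L1; bus (none); mem=53
  op16 P1: load  L1 → O/S/I on L1; bus BusRd; mem=53
  op17 P1: store L1 := 17 → I/M/I on L1; bus BusUpgr Flush; mem=97
  op18 P0: store L1 := 77 → M/I/I on L1; bus BusRdX Flush; mem=17
  op19 P2: store L1 := 94 → I/I/M on L1; bus BusRdX Flush; mem=77

state = I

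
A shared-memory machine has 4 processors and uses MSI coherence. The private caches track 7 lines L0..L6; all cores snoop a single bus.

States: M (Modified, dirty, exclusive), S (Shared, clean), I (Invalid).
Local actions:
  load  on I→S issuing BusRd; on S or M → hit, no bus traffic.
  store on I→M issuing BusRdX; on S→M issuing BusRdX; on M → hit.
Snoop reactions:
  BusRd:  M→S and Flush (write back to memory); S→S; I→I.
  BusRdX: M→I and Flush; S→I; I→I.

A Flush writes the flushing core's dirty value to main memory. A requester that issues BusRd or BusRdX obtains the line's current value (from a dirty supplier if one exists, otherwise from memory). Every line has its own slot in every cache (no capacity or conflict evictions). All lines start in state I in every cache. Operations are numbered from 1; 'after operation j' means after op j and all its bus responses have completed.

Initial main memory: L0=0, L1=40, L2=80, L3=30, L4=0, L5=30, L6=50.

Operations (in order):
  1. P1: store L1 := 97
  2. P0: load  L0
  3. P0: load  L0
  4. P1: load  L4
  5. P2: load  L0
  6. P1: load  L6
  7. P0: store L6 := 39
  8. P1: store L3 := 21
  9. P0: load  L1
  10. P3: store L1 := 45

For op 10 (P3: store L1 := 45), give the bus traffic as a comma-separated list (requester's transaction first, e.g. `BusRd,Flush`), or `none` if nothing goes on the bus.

bus = BusRdX

1. P1: store L1 := 97  bus=[BusRdX]  L1: P0=I P1=M P2=I P3=I  mem[L1]=40
2. P0: load  L0  bus=[BusRd]  L0: P0=S P1=I P2=I P3=I  mem[L0]=0
3. P0: load  L0  bus=[-]  L0: P0=S P1=I P2=I P3=I  mem[L0]=0
4. P1: load  L4  bus=[BusRd]  L4: P0=I P1=S P2=I P3=I  mem[L4]=0
5. P2: load  L0  bus=[BusRd]  L0: P0=S P1=I P2=S P3=I  mem[L0]=0
6. P1: load  L6  bus=[BusRd]  L6: P0=I P1=S P2=I P3=I  mem[L6]=50
7. P0: store L6 := 39  bus=[BusRdX]  L6: P0=M P1=I P2=I P3=I  mem[L6]=50
8. P1: store L3 := 21  bus=[BusRdX]  L3: P0=I P1=M P2=I P3=I  mem[L3]=30
9. P0: load  L1  bus=[BusRd,Flush]  L1: P0=S P1=S P2=I P3=I  mem[L1]=97
10. P3: store L1 := 45  bus=[BusRdX]  L1: P0=I P1=I P2=I P3=M  mem[L1]=97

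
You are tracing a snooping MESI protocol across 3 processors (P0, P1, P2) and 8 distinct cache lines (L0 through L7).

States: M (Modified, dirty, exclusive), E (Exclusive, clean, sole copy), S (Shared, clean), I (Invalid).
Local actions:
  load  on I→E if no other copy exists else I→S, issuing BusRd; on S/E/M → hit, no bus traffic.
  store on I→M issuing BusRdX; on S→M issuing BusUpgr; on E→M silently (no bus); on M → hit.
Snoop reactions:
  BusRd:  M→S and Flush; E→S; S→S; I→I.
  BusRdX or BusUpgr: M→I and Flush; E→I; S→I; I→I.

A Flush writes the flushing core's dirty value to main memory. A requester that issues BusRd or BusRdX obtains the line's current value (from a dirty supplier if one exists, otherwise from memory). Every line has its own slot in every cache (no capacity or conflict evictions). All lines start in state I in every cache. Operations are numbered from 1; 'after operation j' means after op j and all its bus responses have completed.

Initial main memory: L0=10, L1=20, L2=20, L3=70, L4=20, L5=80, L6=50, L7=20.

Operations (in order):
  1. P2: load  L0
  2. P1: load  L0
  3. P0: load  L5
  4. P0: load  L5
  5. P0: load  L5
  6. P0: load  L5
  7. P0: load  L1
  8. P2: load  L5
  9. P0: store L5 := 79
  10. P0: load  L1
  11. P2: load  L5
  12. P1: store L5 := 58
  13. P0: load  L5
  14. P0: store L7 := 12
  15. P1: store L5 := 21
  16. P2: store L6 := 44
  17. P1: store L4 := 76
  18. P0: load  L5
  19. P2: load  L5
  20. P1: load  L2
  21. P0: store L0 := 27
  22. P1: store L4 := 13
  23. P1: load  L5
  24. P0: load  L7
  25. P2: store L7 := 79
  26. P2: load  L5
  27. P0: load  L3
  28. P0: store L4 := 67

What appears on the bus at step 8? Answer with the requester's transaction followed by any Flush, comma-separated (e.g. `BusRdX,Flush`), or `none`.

step 1: P2: load  L0  ⟶  IIE  (L0)  txn=BusRd  M[L0]=10
step 2: P1: load  L0  ⟶  ISS  (L0)  txn=BusRd  M[L0]=10
step 3: P0: load  L5  ⟶  EII  (L5)  txn=BusRd  M[L5]=80
step 4: P0: load  L5  ⟶  EII  (L5)  txn=∅  M[L5]=80
step 5: P0: load  L5  ⟶  EII  (L5)  txn=∅  M[L5]=80
step 6: P0: load  L5  ⟶  EII  (L5)  txn=∅  M[L5]=80
step 7: P0: load  L1  ⟶  EII  (L1)  txn=BusRd  M[L1]=20
step 8: P2: load  L5  ⟶  SIS  (L5)  txn=BusRd  M[L5]=80
step 9: P0: store L5 := 79  ⟶  MII  (L5)  txn=BusUpgr  M[L5]=80
step 10: P0: load  L1  ⟶  EII  (L1)  txn=∅  M[L1]=20
step 11: P2: load  L5  ⟶  SIS  (L5)  txn=BusRd+Flush  M[L5]=79
step 12: P1: store L5 := 58  ⟶  IMI  (L5)  txn=BusRdX  M[L5]=79
step 13: P0: load  L5  ⟶  SSI  (L5)  txn=BusRd+Flush  M[L5]=58
step 14: P0: store L7 := 12  ⟶  MII  (L7)  txn=BusRdX  M[L7]=20
step 15: P1: store L5 := 21  ⟶  IMI  (L5)  txn=BusUpgr  M[L5]=58
step 16: P2: store L6 := 44  ⟶  IIM  (L6)  txn=BusRdX  M[L6]=50
step 17: P1: store L4 := 76  ⟶  IMI  (L4)  txn=BusRdX  M[L4]=20
step 18: P0: load  L5  ⟶  SSI  (L5)  txn=BusRd+Flush  M[L5]=21
step 19: P2: load  L5  ⟶  SSS  (L5)  txn=BusRd  M[L5]=21
step 20: P1: load  L2  ⟶  IEI  (L2)  txn=BusRd  M[L2]=20
step 21: P0: store L0 := 27  ⟶  MII  (L0)  txn=BusRdX  M[L0]=10
step 22: P1: store L4 := 13  ⟶  IMI  (L4)  txn=∅  M[L4]=20
step 23: P1: load  L5  ⟶  SSS  (L5)  txn=∅  M[L5]=21
step 24: P0: load  L7  ⟶  MII  (L7)  txn=∅  M[L7]=20
step 25: P2: store L7 := 79  ⟶  IIM  (L7)  txn=BusRdX+Flush  M[L7]=12
step 26: P2: load  L5  ⟶  SSS  (L5)  txn=∅  M[L5]=21
step 27: P0: load  L3  ⟶  EII  (L3)  txn=BusRd  M[L3]=70
step 28: P0: store L4 := 67  ⟶  MII  (L4)  txn=BusRdX+Flush  M[L4]=13

bus = BusRd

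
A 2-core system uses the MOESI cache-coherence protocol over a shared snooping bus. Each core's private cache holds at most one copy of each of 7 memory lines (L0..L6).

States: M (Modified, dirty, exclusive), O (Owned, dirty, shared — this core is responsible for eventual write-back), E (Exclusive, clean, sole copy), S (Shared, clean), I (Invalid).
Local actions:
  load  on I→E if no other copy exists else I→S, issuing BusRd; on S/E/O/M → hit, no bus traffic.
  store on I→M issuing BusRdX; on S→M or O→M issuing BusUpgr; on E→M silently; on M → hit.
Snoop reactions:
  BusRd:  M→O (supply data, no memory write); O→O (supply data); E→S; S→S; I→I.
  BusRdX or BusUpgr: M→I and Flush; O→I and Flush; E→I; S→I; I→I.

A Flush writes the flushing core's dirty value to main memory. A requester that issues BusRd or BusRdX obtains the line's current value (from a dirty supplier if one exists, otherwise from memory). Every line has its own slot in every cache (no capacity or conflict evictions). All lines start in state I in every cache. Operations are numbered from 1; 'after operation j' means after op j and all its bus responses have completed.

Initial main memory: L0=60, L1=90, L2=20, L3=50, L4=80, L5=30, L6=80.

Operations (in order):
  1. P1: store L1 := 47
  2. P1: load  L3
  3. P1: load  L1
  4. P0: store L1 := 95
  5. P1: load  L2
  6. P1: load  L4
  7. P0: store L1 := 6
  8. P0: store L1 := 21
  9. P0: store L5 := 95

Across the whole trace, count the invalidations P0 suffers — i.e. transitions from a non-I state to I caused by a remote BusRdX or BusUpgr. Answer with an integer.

invalidations = 0

1. P1: store L1 := 47  bus=[BusRdX]  L1: P0=I P1=M  mem[L1]=90
2. P1: load  L3  bus=[BusRd]  L3: P0=I P1=E  mem[L3]=50
3. P1: load  L1  bus=[-]  L1: P0=I P1=M  mem[L1]=90
4. P0: store L1 := 95  bus=[BusRdX,Flush]  L1: P0=M P1=I  mem[L1]=47
5. P1: load  L2  bus=[BusRd]  L2: P0=I P1=E  mem[L2]=20
6. P1: load  L4  bus=[BusRd]  L4: P0=I P1=E  mem[L4]=80
7. P0: store L1 := 6  bus=[-]  L1: P0=M P1=I  mem[L1]=47
8. P0: store L1 := 21  bus=[-]  L1: P0=M P1=I  mem[L1]=47
9. P0: store L5 := 95  bus=[BusRdX]  L5: P0=M P1=I  mem[L5]=30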